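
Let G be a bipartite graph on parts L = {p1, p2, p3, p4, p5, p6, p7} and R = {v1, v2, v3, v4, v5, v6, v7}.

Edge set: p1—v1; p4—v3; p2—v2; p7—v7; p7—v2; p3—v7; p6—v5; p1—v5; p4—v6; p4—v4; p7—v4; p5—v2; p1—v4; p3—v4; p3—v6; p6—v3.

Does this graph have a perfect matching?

The set {p2, p5} has only 1 neighbour ({v2}), so by Hall's theorem at most 6 of the 7 left vertices can be matched.
Hence no matching covers every left vertex.

No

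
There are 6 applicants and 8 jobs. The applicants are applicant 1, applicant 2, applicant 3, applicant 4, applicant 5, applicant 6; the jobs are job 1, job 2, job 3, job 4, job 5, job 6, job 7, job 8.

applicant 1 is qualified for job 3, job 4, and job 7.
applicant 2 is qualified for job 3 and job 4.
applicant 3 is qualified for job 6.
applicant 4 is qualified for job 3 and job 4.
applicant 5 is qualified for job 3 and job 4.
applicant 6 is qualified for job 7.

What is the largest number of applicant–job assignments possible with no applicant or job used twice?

For example, pair applicant 1-job 7, applicant 2-job 4, applicant 3-job 6, applicant 4-job 3.
The set {applicant 1, applicant 2, applicant 4, applicant 5, applicant 6} has only 3 neighbours ({job 3, job 4, job 7}), so by Hall's theorem at most 4 of the 6 applicants can be matched.

4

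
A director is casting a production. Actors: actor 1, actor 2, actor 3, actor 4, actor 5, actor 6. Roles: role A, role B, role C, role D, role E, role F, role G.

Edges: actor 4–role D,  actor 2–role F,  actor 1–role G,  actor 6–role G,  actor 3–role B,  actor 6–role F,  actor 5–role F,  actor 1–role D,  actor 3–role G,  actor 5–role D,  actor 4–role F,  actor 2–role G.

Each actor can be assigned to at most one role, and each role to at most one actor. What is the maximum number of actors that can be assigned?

4

One maximum matching: actor 1→role G, actor 2→role F, actor 3→role B, actor 4→role D.
The set {actor 1, actor 2, actor 4, actor 5, actor 6} has only 3 neighbours ({role D, role F, role G}), so by Hall's theorem at most 4 of the 6 actors can be matched.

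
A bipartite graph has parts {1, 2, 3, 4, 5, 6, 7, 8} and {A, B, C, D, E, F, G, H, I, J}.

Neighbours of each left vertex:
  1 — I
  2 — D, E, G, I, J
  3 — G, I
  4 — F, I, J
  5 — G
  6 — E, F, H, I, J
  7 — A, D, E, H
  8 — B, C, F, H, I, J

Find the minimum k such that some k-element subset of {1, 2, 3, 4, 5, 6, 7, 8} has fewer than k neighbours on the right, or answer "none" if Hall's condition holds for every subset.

Take S = {1, 3, 5}. Its neighbourhood is {G, I}, so |N(S)| = 2 < |S| = 3.
Every subset of size less than 3 has at least as many neighbours as members, so 3 is the minimum.

3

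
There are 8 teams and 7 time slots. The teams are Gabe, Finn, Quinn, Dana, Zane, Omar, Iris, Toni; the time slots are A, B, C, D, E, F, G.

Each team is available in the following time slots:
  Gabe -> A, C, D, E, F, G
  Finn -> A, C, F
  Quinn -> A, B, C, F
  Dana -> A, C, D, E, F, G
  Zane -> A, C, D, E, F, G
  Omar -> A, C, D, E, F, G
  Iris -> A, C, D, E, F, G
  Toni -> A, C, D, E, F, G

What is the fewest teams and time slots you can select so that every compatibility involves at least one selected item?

7

The 7 edges Gabe–D, Finn–C, Quinn–B, Dana–F, Zane–E, Omar–A, Iris–G form a matching, so any vertex cover needs at least 7 vertices (one per matched edge).
Conversely {Quinn, A, C, D, E, F, G} meets every edge and has exactly 7 vertices, so 7 is optimal.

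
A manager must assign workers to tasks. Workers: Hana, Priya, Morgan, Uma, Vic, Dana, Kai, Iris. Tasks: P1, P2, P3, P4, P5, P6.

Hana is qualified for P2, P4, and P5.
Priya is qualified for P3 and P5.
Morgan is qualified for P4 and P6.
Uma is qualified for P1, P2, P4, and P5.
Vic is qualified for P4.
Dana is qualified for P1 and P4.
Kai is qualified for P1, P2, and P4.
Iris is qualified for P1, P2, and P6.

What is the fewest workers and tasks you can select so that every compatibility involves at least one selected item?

{Priya, P1, P2, P4, P5, P6} is a vertex cover of size 6: every edge has an endpoint in this set.
No smaller cover exists because Hana–P2, Priya–P3, Morgan–P6, Uma–P5, Vic–P4, Dana–P1 is a matching of size 6, and a cover must include an endpoint of each of these disjoint edges (König's theorem).

6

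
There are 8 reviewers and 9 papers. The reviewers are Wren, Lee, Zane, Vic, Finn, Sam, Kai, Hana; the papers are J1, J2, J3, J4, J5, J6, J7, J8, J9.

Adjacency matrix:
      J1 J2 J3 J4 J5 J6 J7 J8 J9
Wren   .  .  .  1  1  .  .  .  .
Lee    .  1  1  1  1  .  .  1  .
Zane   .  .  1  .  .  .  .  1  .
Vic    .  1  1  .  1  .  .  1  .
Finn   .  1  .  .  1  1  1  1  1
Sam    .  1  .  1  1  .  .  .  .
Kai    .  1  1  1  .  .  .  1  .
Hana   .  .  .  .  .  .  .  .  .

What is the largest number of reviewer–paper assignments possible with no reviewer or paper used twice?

A valid assignment of size 6: Wren-J4, Lee-J2, Zane-J8, Vic-J3, Finn-J6, Sam-J5.
The set {Wren, Lee, Zane, Vic, Sam, Kai, Hana} has only 5 neighbours ({J2, J3, J4, J5, J8}), so by Hall's theorem at most 6 of the 8 reviewers can be matched.

6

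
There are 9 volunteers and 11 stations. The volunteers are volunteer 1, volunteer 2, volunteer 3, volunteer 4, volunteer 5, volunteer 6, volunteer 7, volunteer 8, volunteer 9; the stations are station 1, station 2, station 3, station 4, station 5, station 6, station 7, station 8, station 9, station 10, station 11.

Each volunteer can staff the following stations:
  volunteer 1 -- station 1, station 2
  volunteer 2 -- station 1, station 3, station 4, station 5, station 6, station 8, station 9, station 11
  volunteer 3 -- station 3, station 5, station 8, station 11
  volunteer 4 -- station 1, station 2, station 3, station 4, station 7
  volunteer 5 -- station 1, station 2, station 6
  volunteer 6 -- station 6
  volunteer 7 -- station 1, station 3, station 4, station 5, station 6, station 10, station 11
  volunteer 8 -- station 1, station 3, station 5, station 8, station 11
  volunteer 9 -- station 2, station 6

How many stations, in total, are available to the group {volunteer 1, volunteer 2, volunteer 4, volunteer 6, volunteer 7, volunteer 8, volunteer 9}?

The union of neighbours of {volunteer 1, volunteer 2, volunteer 4, volunteer 6, volunteer 7, volunteer 8, volunteer 9} is {station 1, station 2, station 3, station 4, station 5, station 6, station 7, station 8, station 9, station 10, station 11}, which has 11 elements.
Since |N(S)| = 11 ≥ |S| = 7, Hall's condition holds for this subset.

11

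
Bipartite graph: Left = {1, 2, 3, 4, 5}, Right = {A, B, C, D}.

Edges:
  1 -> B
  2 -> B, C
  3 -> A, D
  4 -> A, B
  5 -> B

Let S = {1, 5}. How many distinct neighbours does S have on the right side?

1

The union of neighbours of {1, 5} is {B}, which has 1 element.
Since |N(S)| = 1 < |S| = 2, Hall's condition fails for this subset.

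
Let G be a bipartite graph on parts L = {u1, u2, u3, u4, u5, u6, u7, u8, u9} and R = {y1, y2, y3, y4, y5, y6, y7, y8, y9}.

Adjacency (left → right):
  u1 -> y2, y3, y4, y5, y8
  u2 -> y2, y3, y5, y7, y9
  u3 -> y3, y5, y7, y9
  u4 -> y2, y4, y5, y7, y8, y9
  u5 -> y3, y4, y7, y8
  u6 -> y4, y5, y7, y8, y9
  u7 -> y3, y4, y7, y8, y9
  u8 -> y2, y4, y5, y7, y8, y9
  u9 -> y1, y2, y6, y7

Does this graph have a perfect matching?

No

The set {u1, u2, u3, u4, u5, u6, u7, u8} has only 7 neighbours ({y2, y3, y4, y5, y7, y8, y9}), so by Hall's theorem at most 8 of the 9 left vertices can be matched.
Hence no matching covers every left vertex.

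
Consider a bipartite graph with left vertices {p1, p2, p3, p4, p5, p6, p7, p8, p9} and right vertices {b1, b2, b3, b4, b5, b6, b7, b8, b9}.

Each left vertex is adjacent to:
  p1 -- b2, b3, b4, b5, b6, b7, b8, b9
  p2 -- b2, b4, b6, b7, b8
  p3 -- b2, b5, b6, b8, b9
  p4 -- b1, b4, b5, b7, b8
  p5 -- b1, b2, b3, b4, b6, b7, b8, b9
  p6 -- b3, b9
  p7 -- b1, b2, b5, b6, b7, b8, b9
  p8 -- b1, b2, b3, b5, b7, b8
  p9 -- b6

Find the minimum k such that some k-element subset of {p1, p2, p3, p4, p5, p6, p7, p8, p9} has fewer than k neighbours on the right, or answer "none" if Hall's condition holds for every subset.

none

A matching saturating every left vertex exists, for instance p1→b8, p2→b7, p3→b9, p4→b4, p5→b2, p6→b3, p7→b5, p8→b1, p9→b6.
By Hall's marriage theorem, this means |N(S)| ≥ |S| for every subset S, so no violating subset exists.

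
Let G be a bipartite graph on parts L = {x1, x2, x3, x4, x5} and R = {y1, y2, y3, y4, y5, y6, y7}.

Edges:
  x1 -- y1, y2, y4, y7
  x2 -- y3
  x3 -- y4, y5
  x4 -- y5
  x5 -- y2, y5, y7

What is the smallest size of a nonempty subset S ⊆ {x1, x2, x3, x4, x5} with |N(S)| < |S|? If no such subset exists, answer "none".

A matching saturating every left vertex exists, for instance x1→y1, x2→y3, x3→y4, x4→y5, x5→y7.
By Hall's marriage theorem, this means |N(S)| ≥ |S| for every subset S, so no violating subset exists.

none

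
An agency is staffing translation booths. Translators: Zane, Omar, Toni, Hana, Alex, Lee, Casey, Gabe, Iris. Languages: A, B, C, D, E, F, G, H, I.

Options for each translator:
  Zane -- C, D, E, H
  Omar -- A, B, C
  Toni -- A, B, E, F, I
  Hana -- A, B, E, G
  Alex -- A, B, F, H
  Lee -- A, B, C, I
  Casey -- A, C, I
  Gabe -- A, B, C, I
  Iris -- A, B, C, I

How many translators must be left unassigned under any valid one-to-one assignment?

1

For example, pair Zane-D, Omar-B, Toni-E, Hana-G, Alex-F, Lee-A, Casey-C, Gabe-I.
The set {Omar, Lee, Casey, Gabe, Iris} has only 4 neighbours ({A, B, C, I}), so by Hall's theorem at most 8 of the 9 translators can be matched.
That matches 8 of the 9, leaving 1 unmatched; no matching can do better.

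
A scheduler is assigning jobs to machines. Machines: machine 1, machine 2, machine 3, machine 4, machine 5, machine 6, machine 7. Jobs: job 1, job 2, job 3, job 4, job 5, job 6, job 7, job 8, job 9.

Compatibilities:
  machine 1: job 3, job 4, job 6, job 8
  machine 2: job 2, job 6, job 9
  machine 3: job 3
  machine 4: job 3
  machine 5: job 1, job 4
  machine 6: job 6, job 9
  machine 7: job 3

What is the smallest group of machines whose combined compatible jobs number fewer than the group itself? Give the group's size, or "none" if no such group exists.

2

Take S = {machine 3, machine 4}. Its neighbourhood is {job 3}, so |N(S)| = 1 < |S| = 2.
No single vertex violates Hall's condition since each has at least one neighbour, so 2 is the minimum.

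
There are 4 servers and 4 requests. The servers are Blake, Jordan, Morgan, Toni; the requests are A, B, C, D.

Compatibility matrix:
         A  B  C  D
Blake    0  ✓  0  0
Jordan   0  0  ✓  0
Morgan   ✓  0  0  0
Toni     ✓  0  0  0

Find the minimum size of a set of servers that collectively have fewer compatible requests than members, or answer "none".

Take S = {Morgan, Toni}. Its neighbourhood is {A}, so |N(S)| = 1 < |S| = 2.
No single vertex violates Hall's condition since each has at least one neighbour, so 2 is the minimum.

2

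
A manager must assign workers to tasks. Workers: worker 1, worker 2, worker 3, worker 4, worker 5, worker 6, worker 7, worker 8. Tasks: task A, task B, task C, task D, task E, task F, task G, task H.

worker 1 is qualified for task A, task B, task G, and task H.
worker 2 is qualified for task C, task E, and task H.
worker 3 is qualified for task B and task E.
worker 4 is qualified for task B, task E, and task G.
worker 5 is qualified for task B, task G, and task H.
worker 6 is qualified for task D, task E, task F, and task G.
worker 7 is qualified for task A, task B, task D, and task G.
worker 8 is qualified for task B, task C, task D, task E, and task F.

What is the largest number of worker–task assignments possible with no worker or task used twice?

8

One maximum matching: worker 1→task A, worker 2→task C, worker 3→task B, worker 4→task G, worker 5→task H, worker 6→task E, worker 7→task D, worker 8→task F.
This saturates every worker, so 8 is the maximum.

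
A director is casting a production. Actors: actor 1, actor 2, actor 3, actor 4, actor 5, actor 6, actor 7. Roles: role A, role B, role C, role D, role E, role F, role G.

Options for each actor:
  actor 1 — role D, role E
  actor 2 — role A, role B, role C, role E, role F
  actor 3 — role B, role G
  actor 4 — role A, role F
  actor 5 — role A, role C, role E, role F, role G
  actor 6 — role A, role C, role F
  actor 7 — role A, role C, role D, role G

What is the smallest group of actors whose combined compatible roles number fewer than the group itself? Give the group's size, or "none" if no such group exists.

none

A matching saturating every actor exists, for instance actor 1→role D, actor 2→role E, actor 3→role B, actor 4→role A, actor 5→role C, actor 6→role F, actor 7→role G.
By Hall's marriage theorem, this means |N(S)| ≥ |S| for every subset S, so no violating subset exists.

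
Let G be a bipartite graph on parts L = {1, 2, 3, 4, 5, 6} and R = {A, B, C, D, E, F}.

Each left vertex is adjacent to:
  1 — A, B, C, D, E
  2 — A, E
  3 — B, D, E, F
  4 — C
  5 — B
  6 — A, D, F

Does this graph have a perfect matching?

One maximum matching: 1–D, 2–A, 3–E, 4–C, 5–B, 6–F.
Every left vertex is matched, so this is a perfect matching.

Yes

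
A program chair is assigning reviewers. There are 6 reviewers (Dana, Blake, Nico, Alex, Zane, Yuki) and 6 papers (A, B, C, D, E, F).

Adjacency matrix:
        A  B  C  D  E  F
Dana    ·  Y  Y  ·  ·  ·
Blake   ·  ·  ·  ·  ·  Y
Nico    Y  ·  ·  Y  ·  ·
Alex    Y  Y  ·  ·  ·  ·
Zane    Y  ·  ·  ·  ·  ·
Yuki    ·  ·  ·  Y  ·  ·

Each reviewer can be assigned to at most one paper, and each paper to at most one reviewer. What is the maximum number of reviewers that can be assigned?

5

A valid assignment of size 5: Dana→C, Blake→F, Nico→D, Alex→B, Zane→A.
The set {Nico, Zane, Yuki} has only 2 neighbours ({A, D}), so by Hall's theorem at most 5 of the 6 reviewers can be matched.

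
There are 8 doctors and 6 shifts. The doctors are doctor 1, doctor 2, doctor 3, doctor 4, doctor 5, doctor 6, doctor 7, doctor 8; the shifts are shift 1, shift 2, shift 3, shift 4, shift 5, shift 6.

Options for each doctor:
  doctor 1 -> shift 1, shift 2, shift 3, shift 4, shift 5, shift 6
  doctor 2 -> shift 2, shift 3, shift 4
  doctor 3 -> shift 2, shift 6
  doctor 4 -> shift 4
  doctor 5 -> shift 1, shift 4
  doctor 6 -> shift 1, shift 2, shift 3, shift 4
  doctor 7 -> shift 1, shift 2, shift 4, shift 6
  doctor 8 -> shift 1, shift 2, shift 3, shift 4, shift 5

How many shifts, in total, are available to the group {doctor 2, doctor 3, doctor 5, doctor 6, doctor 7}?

5

The union of neighbours of {doctor 2, doctor 3, doctor 5, doctor 6, doctor 7} is {shift 1, shift 2, shift 3, shift 4, shift 6}, which has 5 elements.
Since |N(S)| = 5 ≥ |S| = 5, Hall's condition holds for this subset.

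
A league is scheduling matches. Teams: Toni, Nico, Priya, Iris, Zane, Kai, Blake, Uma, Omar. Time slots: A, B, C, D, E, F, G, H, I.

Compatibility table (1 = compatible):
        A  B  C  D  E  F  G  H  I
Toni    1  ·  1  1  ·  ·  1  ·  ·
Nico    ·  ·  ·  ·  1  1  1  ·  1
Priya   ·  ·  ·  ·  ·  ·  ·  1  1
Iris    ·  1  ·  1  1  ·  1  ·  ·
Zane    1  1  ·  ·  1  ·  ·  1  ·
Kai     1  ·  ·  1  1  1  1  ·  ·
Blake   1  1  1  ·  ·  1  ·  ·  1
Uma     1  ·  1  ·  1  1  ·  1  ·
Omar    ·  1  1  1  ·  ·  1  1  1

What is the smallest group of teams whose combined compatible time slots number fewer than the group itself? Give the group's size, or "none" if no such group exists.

A matching saturating every team exists, for instance Toni→C, Nico→E, Priya→I, Iris→B, Zane→H, Kai→D, Blake→A, Uma→F, Omar→G.
By Hall's marriage theorem, this means |N(S)| ≥ |S| for every subset S, so no violating subset exists.

none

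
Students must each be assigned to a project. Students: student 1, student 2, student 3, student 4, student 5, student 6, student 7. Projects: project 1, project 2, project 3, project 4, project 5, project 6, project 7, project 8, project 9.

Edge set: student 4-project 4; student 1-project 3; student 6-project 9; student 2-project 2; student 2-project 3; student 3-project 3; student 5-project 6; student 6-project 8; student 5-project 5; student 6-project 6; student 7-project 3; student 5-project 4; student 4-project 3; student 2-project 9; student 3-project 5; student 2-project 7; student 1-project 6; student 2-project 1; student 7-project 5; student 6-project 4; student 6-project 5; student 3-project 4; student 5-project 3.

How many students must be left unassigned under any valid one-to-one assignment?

1

For example, pair student 1–project 6, student 2–project 7, student 3–project 5, student 4–project 3, student 5–project 4, student 6–project 9.
The set {student 1, student 3, student 4, student 5, student 7} has only 4 neighbours ({project 3, project 4, project 5, project 6}), so by Hall's theorem at most 6 of the 7 students can be matched.
That matches 6 of the 7, leaving 1 unmatched; no matching can do better.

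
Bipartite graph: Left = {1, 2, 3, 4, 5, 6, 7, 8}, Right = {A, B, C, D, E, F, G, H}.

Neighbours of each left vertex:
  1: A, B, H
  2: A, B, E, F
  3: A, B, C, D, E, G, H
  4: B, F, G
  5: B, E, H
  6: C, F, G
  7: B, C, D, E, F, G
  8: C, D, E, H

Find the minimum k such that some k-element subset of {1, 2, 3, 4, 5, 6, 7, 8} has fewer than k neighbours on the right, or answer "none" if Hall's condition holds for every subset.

none

A matching saturating every left vertex exists, for instance 1→H, 2→F, 3→A, 4→G, 5→B, 6→C, 7→D, 8→E.
By Hall's marriage theorem, this means |N(S)| ≥ |S| for every subset S, so no violating subset exists.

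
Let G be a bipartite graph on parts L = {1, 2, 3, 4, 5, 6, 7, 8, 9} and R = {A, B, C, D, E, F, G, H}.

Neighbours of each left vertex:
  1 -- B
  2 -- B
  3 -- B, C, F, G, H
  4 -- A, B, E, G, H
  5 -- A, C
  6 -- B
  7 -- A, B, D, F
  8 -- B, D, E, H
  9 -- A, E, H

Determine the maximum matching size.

7

One maximum matching: 1–B, 3–H, 4–G, 5–C, 7–F, 8–D, 9–E.
The set {1, 2, 6} has only 1 neighbour ({B}), so by Hall's theorem at most 7 of the 9 left vertices can be matched.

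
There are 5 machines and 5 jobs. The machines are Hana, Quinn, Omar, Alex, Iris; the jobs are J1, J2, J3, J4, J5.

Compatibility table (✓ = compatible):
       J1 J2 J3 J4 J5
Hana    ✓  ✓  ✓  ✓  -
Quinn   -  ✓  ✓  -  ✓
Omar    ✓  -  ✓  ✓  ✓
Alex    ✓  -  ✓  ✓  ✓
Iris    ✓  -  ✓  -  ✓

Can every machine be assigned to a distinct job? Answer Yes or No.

Yes

A valid assignment of size 5: Hana-J4, Quinn-J2, Omar-J1, Alex-J5, Iris-J3.
All 5 machines are covered.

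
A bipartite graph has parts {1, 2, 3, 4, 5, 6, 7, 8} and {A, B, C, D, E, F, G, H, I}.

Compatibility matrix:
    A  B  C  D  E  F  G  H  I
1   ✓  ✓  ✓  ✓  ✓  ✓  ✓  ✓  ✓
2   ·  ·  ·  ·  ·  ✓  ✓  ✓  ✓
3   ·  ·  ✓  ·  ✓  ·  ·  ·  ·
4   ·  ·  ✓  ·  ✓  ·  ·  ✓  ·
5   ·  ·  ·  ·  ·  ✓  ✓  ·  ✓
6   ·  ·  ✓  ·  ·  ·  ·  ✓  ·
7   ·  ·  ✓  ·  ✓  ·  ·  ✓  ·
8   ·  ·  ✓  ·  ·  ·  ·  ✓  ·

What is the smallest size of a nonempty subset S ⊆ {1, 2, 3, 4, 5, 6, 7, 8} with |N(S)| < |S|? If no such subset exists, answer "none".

4

Take S = {3, 4, 6, 7}. Its neighbourhood is {C, E, H}, so |N(S)| = 3 < |S| = 4.
Every subset of size less than 4 has at least as many neighbours as members, so 4 is the minimum.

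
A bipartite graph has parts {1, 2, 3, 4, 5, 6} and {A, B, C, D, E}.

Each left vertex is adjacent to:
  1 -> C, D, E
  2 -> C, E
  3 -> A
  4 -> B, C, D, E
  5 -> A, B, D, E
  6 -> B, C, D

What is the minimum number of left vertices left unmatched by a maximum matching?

A valid assignment of size 5: 1-D, 2-C, 3-A, 4-E, 5-B.
The set {1, 2, 3, 4, 5, 6} has only 5 neighbours ({A, B, C, D, E}), so by Hall's theorem at most 5 of the 6 left vertices can be matched.
That matches 5 of the 6, leaving 1 unmatched; no matching can do better.

1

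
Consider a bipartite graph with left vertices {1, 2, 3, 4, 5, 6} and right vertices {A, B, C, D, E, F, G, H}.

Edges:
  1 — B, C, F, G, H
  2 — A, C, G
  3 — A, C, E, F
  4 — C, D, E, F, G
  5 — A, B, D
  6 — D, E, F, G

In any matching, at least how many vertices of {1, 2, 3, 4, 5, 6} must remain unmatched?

0

For example, pair 1-H, 2-G, 3-C, 4-F, 5-B, 6-E.
This saturates every left vertex, so 6 is the maximum.
That matches 6 of the 6, leaving 0 unmatched; no matching can do better.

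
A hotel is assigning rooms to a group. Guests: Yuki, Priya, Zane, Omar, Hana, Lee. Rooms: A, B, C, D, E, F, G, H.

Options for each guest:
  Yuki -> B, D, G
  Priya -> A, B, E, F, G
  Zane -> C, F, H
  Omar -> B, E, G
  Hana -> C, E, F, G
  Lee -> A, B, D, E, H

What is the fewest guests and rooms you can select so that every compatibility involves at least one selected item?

6

{Yuki, Priya, Zane, Omar, Hana, Lee} is a vertex cover of size 6: every edge has an endpoint in this set.
No smaller cover exists because Yuki–B, Priya–G, Zane–F, Omar–E, Hana–C, Lee–A is a matching of size 6, and a cover must include an endpoint of each of these disjoint edges (König's theorem).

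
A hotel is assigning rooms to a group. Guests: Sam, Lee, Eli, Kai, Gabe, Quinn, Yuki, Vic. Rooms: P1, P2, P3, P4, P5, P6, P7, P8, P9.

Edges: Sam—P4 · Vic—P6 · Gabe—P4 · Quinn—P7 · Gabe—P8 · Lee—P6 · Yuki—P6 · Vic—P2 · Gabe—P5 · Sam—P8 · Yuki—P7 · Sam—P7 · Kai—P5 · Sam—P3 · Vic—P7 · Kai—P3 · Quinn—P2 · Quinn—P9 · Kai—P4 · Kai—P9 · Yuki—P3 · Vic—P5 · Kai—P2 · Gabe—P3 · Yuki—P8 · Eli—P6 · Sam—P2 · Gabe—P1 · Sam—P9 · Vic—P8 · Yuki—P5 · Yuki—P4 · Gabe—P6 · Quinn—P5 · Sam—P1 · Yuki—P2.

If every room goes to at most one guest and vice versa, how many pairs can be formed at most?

One maximum matching: Sam-P1, Lee-P6, Kai-P3, Gabe-P8, Quinn-P9, Yuki-P7, Vic-P2.
The set {Lee, Eli} has only 1 neighbour ({P6}), so by Hall's theorem at most 7 of the 8 guests can be matched.

7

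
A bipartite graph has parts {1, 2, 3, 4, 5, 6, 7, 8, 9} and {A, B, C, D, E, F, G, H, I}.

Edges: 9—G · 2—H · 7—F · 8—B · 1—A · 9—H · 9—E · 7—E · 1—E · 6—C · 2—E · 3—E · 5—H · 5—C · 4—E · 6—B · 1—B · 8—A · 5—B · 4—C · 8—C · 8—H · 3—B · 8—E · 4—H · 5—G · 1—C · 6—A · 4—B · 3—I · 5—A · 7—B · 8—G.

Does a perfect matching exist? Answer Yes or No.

No

The set {1, 2, 4, 5, 6, 8, 9} has only 6 neighbours ({A, B, C, E, G, H}), so by Hall's theorem at most 8 of the 9 left vertices can be matched.
Hence no matching covers every left vertex.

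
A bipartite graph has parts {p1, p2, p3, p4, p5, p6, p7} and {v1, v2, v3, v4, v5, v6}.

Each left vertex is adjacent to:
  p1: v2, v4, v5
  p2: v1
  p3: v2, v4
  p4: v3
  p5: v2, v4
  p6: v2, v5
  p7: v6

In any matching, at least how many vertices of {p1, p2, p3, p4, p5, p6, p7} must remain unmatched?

1

One maximum matching: p1-v5, p2-v1, p3-v4, p4-v3, p5-v2, p7-v6.
The set {p1, p3, p5, p6} has only 3 neighbours ({v2, v4, v5}), so by Hall's theorem at most 6 of the 7 left vertices can be matched.
That matches 6 of the 7, leaving 1 unmatched; no matching can do better.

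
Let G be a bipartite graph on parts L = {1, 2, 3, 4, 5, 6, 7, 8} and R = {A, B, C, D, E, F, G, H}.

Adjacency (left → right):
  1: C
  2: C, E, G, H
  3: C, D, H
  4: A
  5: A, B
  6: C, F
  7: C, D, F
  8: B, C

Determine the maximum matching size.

For example, pair 1→C, 2→E, 3→H, 4→A, 5→B, 6→F, 7→D.
The set {1, 4, 5, 8} has only 3 neighbours ({A, B, C}), so by Hall's theorem at most 7 of the 8 left vertices can be matched.

7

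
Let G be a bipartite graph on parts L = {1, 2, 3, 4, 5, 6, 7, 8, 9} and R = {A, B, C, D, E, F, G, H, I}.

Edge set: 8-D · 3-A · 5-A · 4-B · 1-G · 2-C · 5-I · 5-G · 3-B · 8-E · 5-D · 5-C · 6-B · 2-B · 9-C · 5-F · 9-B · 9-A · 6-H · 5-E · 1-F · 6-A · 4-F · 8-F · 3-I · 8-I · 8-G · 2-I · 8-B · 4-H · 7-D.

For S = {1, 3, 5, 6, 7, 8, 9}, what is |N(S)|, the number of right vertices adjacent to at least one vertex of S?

The union of neighbours of {1, 3, 5, 6, 7, 8, 9} is {A, B, C, D, E, F, G, H, I}, which has 9 elements.
Since |N(S)| = 9 ≥ |S| = 7, Hall's condition holds for this subset.

9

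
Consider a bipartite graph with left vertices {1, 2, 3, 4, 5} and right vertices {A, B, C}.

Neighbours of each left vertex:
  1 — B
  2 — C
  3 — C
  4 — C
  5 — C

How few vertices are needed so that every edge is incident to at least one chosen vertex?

The 2 edges 1–B, 2–C form a matching, so any vertex cover needs at least 2 vertices (one per matched edge).
Conversely {1, C} meets every edge and has exactly 2 vertices, so 2 is optimal.

2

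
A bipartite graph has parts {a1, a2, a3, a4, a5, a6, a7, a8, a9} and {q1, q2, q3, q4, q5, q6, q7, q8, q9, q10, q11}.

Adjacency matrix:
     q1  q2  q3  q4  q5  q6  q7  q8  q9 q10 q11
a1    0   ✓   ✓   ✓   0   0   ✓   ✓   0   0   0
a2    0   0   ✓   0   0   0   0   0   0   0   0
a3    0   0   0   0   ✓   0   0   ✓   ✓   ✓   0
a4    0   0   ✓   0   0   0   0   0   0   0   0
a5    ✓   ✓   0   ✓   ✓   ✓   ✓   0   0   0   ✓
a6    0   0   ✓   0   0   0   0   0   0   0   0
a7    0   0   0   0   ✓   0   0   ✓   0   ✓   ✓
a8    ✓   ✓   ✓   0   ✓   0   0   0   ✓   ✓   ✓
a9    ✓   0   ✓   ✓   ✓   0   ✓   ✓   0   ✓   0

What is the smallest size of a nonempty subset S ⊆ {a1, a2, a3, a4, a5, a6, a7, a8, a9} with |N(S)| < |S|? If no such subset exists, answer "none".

Take S = {a2, a4}. Its neighbourhood is {q3}, so |N(S)| = 1 < |S| = 2.
No single vertex violates Hall's condition since each has at least one neighbour, so 2 is the minimum.

2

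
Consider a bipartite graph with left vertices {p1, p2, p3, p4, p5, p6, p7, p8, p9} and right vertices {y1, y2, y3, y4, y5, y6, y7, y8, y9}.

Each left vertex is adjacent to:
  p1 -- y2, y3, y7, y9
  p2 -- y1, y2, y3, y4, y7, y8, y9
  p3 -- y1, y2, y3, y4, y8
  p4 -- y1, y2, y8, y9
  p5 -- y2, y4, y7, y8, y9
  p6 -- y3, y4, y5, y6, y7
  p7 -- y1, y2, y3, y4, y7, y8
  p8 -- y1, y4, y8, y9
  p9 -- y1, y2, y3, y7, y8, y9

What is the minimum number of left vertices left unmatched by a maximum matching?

1

For example, pair p1–y2, p2–y9, p3–y4, p4–y8, p5–y7, p6–y6, p7–y3, p8–y1.
The set {p1, p2, p3, p4, p5, p7, p8, p9} has only 7 neighbours ({y1, y2, y3, y4, y7, y8, y9}), so by Hall's theorem at most 8 of the 9 left vertices can be matched.
That matches 8 of the 9, leaving 1 unmatched; no matching can do better.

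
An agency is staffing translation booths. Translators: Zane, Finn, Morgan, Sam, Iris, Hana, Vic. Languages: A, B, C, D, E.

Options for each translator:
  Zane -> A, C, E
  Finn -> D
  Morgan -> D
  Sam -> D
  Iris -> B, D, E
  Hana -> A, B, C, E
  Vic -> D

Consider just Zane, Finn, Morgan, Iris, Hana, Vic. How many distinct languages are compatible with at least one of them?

The union of neighbours of {Zane, Finn, Morgan, Iris, Hana, Vic} is {A, B, C, D, E}, which has 5 elements.
Since |N(S)| = 5 < |S| = 6, Hall's condition fails for this subset.

5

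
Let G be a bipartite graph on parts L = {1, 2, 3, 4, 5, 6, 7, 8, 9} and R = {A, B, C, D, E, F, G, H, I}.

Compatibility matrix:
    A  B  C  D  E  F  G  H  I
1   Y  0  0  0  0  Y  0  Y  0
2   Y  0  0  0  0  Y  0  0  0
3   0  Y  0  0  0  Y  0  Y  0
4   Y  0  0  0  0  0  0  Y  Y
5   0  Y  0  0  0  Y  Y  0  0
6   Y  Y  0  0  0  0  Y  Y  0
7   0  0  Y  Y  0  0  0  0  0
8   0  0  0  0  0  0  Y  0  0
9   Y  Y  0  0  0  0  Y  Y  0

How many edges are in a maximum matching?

One maximum matching: 1–H, 2–A, 3–F, 4–I, 5–G, 6–B, 7–C.
The set {1, 2, 3, 5, 6, 8, 9} has only 5 neighbours ({A, B, F, G, H}), so by Hall's theorem at most 7 of the 9 left vertices can be matched.

7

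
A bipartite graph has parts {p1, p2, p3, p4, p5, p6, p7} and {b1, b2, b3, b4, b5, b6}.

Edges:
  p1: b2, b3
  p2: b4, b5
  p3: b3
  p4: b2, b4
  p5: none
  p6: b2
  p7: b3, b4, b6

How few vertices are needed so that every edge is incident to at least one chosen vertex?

5

A maximum matching has 5 edges (e.g. p1–b2, p2–b5, p3–b3, p4–b4, p7–b6).
By König's theorem the minimum vertex cover has the same size. One such cover is {p2, p4, p7, b2, b3}.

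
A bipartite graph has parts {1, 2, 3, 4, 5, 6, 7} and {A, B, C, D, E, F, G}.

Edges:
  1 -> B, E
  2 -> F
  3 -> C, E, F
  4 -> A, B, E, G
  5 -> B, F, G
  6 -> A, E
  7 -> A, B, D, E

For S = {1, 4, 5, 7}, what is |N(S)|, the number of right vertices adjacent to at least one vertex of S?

The union of neighbours of {1, 4, 5, 7} is {A, B, D, E, F, G}, which has 6 elements.
Since |N(S)| = 6 ≥ |S| = 4, Hall's condition holds for this subset.

6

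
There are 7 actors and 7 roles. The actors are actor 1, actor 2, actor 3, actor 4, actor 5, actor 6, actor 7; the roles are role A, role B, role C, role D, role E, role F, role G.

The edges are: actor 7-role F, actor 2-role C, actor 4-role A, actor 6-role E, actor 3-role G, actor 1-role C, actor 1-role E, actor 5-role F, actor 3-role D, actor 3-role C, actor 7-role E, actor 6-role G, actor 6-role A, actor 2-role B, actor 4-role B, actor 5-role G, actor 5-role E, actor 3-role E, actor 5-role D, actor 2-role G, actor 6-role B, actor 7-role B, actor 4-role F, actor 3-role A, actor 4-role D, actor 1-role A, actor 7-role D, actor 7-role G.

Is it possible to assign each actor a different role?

One maximum matching: actor 1→role A, actor 2→role B, actor 3→role C, actor 4→role F, actor 5→role D, actor 6→role E, actor 7→role G.
Every actor is matched, so this is a perfect matching.

Yes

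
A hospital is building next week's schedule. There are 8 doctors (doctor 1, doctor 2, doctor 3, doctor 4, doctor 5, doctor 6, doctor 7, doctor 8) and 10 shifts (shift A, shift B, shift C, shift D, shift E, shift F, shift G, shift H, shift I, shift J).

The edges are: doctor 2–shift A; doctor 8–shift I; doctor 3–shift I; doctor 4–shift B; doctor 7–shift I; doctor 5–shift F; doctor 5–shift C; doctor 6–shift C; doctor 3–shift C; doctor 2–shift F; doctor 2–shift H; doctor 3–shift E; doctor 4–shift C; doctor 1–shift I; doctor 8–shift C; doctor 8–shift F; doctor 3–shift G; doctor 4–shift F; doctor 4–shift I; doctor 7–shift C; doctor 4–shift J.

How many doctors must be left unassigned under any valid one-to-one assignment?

2

For example, pair doctor 1-shift I, doctor 2-shift A, doctor 3-shift G, doctor 4-shift J, doctor 5-shift F, doctor 6-shift C.
The set {doctor 1, doctor 5, doctor 6, doctor 7, doctor 8} has only 3 neighbours ({shift C, shift F, shift I}), so by Hall's theorem at most 6 of the 8 doctors can be matched.
That matches 6 of the 8, leaving 2 unmatched; no matching can do better.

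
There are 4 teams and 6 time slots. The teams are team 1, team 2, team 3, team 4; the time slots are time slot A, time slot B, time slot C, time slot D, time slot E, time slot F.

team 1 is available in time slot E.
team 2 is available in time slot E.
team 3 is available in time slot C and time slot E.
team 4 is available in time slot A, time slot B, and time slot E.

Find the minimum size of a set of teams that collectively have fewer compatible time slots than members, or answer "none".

2

Take S = {team 1, team 2}. Its neighbourhood is {time slot E}, so |N(S)| = 1 < |S| = 2.
No single vertex violates Hall's condition since each has at least one neighbour, so 2 is the minimum.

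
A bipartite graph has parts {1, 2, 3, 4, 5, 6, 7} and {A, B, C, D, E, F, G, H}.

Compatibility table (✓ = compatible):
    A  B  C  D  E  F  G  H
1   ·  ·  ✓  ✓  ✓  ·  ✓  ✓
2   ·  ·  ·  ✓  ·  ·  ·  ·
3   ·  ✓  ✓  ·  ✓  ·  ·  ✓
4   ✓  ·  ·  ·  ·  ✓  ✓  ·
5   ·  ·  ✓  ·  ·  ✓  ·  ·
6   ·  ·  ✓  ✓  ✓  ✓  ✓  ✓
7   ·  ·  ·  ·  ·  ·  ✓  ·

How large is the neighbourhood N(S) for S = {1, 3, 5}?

7

The union of neighbours of {1, 3, 5} is {B, C, D, E, F, G, H}, which has 7 elements.
Since |N(S)| = 7 ≥ |S| = 3, Hall's condition holds for this subset.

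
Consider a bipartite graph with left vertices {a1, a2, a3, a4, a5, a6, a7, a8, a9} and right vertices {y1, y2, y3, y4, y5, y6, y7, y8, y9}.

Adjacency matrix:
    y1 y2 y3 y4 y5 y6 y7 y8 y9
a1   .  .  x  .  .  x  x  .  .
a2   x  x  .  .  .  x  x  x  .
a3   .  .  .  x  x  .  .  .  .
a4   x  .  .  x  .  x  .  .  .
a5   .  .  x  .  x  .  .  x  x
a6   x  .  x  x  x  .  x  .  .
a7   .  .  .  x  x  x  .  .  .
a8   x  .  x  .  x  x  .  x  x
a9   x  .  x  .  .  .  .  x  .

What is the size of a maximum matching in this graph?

9

One maximum matching: a1–y6, a2–y2, a3–y5, a4–y1, a5–y8, a6–y7, a7–y4, a8–y9, a9–y3.
This saturates every left vertex, so 9 is the maximum.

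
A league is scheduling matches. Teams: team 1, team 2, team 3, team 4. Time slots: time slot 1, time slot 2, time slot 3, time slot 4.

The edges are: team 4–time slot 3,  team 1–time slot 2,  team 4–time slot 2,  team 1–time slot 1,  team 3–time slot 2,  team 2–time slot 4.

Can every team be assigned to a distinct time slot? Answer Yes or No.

One maximum matching: team 1→time slot 1, team 2→time slot 4, team 3→time slot 2, team 4→time slot 3.
All 4 teams are covered.

Yes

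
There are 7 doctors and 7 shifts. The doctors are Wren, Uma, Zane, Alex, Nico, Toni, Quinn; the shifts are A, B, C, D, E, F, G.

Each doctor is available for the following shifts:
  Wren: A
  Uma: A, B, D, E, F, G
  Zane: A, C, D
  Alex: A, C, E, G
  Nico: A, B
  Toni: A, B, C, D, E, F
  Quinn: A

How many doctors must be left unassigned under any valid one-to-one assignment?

1

A valid assignment of size 6: Wren→A, Uma→G, Zane→D, Alex→C, Nico→B, Toni→E.
The set {Wren, Quinn} has only 1 neighbour ({A}), so by Hall's theorem at most 6 of the 7 doctors can be matched.
That matches 6 of the 7, leaving 1 unmatched; no matching can do better.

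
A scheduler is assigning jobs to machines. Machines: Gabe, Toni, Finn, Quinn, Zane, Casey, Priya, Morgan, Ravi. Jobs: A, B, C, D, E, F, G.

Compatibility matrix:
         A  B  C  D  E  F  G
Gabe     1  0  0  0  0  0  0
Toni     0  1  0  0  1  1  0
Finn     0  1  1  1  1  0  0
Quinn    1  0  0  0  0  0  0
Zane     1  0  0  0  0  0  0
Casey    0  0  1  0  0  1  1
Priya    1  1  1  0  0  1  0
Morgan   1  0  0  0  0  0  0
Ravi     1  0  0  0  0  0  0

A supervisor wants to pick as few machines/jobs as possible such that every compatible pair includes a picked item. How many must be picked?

5

The 5 edges Gabe–A, Toni–F, Finn–E, Casey–C, Priya–B form a matching, so any vertex cover needs at least 5 vertices (one per matched edge).
Conversely {Toni, Finn, Casey, Priya, A} meets every edge and has exactly 5 vertices, so 5 is optimal.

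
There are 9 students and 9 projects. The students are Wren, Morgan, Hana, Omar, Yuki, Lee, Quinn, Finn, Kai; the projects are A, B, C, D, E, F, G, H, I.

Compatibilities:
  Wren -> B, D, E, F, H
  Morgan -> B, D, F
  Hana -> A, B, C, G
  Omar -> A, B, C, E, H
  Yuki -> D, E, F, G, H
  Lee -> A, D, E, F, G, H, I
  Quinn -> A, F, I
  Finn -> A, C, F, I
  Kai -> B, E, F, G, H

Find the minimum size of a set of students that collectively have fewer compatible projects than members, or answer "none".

none

A matching saturating every student exists, for instance Wren→B, Morgan→D, Hana→C, Omar→E, Yuki→H, Lee→A, Quinn→F, Finn→I, Kai→G.
By Hall's marriage theorem, this means |N(S)| ≥ |S| for every subset S, so no violating subset exists.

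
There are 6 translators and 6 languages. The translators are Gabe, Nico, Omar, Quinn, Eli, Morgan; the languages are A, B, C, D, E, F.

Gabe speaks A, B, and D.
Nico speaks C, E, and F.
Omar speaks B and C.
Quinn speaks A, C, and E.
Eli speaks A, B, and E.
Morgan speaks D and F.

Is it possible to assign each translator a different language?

Yes

A valid assignment of size 6: Gabe-D, Nico-E, Omar-C, Quinn-A, Eli-B, Morgan-F.
All 6 translators are covered.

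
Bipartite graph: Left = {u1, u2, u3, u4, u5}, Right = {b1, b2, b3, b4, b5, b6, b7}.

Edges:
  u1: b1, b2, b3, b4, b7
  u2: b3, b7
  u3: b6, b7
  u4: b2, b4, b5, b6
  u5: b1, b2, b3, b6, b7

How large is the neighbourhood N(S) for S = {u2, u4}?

The union of neighbours of {u2, u4} is {b2, b3, b4, b5, b6, b7}, which has 6 elements.
Since |N(S)| = 6 ≥ |S| = 2, Hall's condition holds for this subset.

6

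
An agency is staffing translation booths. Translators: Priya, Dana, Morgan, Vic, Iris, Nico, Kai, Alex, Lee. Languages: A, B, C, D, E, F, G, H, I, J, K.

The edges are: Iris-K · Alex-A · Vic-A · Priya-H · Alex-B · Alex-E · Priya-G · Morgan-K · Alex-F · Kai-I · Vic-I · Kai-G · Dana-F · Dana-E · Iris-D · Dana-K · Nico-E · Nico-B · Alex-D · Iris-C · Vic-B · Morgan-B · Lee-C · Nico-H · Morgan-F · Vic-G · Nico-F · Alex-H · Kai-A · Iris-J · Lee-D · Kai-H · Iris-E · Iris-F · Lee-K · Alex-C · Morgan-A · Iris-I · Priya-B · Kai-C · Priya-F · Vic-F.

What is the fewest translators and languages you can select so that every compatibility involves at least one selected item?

9

A maximum matching has 9 edges (e.g. Priya–F, Dana–E, Morgan–K, Vic–G, Iris–J, Nico–B, Kai–H, Alex–A, Lee–C).
By König's theorem the minimum vertex cover has the same size. One such cover is {Priya, Dana, Morgan, Vic, Iris, Nico, Kai, Alex, Lee}.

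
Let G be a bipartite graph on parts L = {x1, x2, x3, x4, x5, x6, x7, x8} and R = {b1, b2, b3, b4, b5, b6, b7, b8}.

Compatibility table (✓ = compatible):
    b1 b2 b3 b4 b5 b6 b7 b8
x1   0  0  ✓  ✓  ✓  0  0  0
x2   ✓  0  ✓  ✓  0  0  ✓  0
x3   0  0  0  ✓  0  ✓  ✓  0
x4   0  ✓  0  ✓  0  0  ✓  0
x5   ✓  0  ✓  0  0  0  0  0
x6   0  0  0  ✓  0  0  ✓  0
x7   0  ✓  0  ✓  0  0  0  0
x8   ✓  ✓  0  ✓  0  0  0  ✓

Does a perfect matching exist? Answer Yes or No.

Yes

For example, pair x1–b5, x2–b3, x3–b6, x4–b2, x5–b1, x6–b7, x7–b4, x8–b8.
All 8 left vertices are covered.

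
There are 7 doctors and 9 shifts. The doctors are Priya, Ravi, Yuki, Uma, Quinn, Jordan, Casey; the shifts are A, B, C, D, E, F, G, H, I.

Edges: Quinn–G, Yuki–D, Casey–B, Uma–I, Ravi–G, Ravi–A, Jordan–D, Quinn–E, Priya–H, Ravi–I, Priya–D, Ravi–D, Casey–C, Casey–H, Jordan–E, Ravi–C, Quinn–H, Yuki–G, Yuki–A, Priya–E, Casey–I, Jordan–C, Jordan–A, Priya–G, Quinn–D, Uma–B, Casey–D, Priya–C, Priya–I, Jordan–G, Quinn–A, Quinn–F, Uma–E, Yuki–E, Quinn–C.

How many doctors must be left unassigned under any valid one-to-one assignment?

0

A valid assignment of size 7: Priya-G, Ravi-I, Yuki-D, Uma-B, Quinn-E, Jordan-A, Casey-H.
All 7 doctors are matched, so no larger matching exists.
That matches 7 of the 7, leaving 0 unmatched; no matching can do better.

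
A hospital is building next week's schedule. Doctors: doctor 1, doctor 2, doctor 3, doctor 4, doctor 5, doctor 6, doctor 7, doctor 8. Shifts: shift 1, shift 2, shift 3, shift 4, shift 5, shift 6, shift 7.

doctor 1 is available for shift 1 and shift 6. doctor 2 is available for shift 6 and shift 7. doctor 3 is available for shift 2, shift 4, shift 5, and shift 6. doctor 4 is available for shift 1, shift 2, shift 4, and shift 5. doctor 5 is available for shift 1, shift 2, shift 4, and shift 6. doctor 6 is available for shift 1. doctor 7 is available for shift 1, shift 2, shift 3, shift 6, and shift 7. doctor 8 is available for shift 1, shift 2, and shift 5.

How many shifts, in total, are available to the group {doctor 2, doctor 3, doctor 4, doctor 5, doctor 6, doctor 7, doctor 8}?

The union of neighbours of {doctor 2, doctor 3, doctor 4, doctor 5, doctor 6, doctor 7, doctor 8} is {shift 1, shift 2, shift 3, shift 4, shift 5, shift 6, shift 7}, which has 7 elements.
Since |N(S)| = 7 ≥ |S| = 7, Hall's condition holds for this subset.

7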